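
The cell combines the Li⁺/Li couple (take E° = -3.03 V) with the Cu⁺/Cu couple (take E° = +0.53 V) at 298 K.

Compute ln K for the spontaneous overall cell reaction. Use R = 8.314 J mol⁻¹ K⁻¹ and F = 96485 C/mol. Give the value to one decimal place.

Cathode: Cu⁺/Cu; anode: Li⁺/Li. E°cell = (+0.53) − (-3.03) = +3.56 V, with n = 1.
ΔG° = −nFE° = −RT ln K, so ln K = nFE°/(RT) = (1)(96485)(+3.56) / ((8.314)(298)) = 138.638.

138.6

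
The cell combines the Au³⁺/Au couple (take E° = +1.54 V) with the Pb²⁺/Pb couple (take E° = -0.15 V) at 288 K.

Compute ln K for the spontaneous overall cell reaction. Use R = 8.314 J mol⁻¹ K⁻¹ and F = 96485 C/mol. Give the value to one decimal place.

Cathode: Au³⁺/Au; anode: Pb²⁺/Pb. E°cell = (+1.54) − (-0.15) = +1.69 V, with n = 6.
ΔG° = −nFE° = −RT ln K, so ln K = nFE°/(RT) = (6)(96485)(+1.69) / ((8.314)(288)) = 408.597.

408.6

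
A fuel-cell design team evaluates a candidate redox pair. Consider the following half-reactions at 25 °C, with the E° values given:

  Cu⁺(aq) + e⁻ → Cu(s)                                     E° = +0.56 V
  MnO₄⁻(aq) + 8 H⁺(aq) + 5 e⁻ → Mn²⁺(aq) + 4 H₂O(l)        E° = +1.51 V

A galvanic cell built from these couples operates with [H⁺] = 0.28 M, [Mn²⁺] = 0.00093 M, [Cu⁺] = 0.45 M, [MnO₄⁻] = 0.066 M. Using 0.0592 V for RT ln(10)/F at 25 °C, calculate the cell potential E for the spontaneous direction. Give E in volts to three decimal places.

MnO₄⁻/Mn²⁺ is the cathode (higher E°), Cu⁺/Cu the anode: E°cell = +1.51 − (+0.56) = +0.95 V, n = 5.
Overall: MnO₄⁻(aq) + 8 H⁺(aq) + 5 Cu(s) → Mn²⁺(aq) + 4 H₂O(l) + 5 Cu⁺(aq)
Q = [Mn²⁺]·[Cu⁺]^5 / ([MnO₄⁻]·[H⁺]^8); log Q = 0.838.
E = E° − (0.0592/n) log Q = +0.95 − (0.0592/5)(0.838) = +0.940 V.

+0.940 V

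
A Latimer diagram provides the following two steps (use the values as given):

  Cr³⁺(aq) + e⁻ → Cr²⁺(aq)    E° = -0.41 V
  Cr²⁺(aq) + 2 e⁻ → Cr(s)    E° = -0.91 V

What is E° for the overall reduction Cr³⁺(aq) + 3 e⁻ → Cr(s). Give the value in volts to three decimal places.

-0.743 V

Standard free energies of sequential steps add: ΔG°₃ = ΔG°₁ + ΔG°₂, so n₃E°₃ = n₁E°₁ + n₂E°₂.
E°₃ = (1×-0.41 + 2×-0.91) / 3 = (-2.230) / 3 = -0.743 V.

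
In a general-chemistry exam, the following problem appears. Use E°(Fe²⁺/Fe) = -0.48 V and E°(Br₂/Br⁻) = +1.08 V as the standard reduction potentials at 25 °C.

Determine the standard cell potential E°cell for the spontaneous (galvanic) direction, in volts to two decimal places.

The Br₂/Br⁻ couple has the higher reduction potential, so it is the cathode; Fe²⁺/Fe is oxidised at the anode.
E°cell = E°(cathode) − E°(anode) = (+1.08) − (-0.48) = +1.56 V.

+1.56 V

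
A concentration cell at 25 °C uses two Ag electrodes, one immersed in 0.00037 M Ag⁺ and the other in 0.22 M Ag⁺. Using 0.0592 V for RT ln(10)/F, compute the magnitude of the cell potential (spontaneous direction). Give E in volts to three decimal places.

+0.164 V

For a concentration cell E°cell = 0. The 0.22 M side is the cathode (reduction is favoured where [Ag⁺] is higher).
With n = 1, E = −(0.0592/1) log([Ag⁺]ₐₙ/[Ag⁺]꜀ₐₜ) = −(0.0592/1) log(0.00037/0.22) = −(0.0592/1)(-2.774) = +0.164 V.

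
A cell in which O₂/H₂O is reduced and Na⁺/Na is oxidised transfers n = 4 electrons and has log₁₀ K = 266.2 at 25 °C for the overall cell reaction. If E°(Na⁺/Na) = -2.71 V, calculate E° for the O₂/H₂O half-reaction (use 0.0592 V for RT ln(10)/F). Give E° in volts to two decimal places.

E°cell = (0.0592/n)·log K = (0.0592/4)(266.2) = +3.940 V.
Since O₂/H₂O is the cathode and Na⁺/Na the anode, E°cell = E°(O₂/H₂O) − E°(Na⁺/Na).
So E°(O₂/H₂O) = E°cell + E°(Na⁺/Na) = +3.940 + (-2.71) = +1.23 V.

+1.23 V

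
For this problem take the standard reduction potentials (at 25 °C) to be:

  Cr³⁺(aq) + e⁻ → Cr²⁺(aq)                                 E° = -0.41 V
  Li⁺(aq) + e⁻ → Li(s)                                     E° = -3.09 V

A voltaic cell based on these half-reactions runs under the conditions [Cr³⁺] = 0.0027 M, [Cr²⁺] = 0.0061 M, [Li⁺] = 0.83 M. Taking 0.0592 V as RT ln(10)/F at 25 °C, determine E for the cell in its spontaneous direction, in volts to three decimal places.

+2.664 V

Cr³⁺/Cr²⁺ is the cathode (higher E°), Li⁺/Li the anode: E°cell = -0.41 − (-3.09) = +2.68 V, n = 1.
Overall: Cr³⁺(aq) + Li(s) → Cr²⁺(aq) + Li⁺(aq)
Q = [Cr²⁺]·[Li⁺] / ([Cr³⁺]); log Q = 0.273.
E = E° − (0.0592/n) log Q = +2.68 − (0.0592/1)(0.273) = +2.664 V.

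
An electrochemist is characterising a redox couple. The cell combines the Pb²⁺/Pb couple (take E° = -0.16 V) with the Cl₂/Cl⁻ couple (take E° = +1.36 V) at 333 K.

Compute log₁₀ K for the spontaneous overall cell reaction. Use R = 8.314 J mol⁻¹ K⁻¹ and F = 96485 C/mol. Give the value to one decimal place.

46.0

Cathode: Cl₂/Cl⁻; anode: Pb²⁺/Pb. E°cell = (+1.36) − (-0.16) = +1.52 V, with n = 2.
ΔG° = −nFE° = −RT ln K, so ln K = nFE°/(RT) = (2)(96485)(+1.52) / ((8.314)(333)) = 105.945.
log₁₀ K = 105.945 / ln 10 = 46.0.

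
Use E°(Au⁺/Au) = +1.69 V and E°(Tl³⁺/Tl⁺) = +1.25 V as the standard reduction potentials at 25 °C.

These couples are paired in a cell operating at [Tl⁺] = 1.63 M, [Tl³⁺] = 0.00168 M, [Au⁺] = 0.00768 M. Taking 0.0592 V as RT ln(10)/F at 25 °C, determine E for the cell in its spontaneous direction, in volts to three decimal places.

Au⁺/Au is the cathode (higher E°), Tl³⁺/Tl⁺ the anode: E°cell = +1.69 − (+1.25) = +0.44 V, n = 2.
Overall: 2 Au⁺(aq) + Tl⁺(aq) → 2 Au(s) + Tl³⁺(aq)
Q = [Tl³⁺] / ([Au⁺]^2·[Tl⁺]); log Q = 1.242.
E = E° − (0.0592/n) log Q = +0.44 − (0.0592/2)(1.242) = +0.403 V.

+0.403 V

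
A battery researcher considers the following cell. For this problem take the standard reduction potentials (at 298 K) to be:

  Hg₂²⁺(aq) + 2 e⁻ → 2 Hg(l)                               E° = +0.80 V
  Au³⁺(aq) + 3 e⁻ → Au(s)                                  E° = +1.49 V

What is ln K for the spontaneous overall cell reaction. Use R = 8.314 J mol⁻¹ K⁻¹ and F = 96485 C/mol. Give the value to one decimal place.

Cathode: Au³⁺/Au; anode: Hg₂²⁺/Hg. E°cell = (+1.49) − (+0.80) = +0.69 V, with n = 6.
ΔG° = −nFE° = −RT ln K, so ln K = nFE°/(RT) = (6)(96485)(+0.69) / ((8.314)(298)) = 161.226.

161.2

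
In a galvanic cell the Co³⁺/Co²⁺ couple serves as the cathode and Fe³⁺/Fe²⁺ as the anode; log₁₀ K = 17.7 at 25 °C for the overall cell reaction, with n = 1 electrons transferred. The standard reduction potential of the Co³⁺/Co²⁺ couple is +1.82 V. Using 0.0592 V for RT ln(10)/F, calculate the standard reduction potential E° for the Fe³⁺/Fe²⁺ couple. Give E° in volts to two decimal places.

E°cell = (0.0592/n)·log K = (0.0592/1)(17.7) = +1.048 V.
Since Co³⁺/Co²⁺ is the cathode and Fe³⁺/Fe²⁺ the anode, E°cell = E°(Co³⁺/Co²⁺) − E°(Fe³⁺/Fe²⁺).
So E°(Fe³⁺/Fe²⁺) = E°(Co³⁺/Co²⁺) − E°cell = (+1.82) − (+1.048) = +0.77 V.

+0.77 V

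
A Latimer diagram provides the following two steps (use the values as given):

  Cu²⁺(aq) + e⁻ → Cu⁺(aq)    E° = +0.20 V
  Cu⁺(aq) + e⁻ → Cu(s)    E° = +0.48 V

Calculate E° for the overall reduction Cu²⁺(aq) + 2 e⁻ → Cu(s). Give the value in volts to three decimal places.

Standard free energies of sequential steps add: ΔG°₃ = ΔG°₁ + ΔG°₂, so n₃E°₃ = n₁E°₁ + n₂E°₂.
E°₃ = (1×+0.20 + 1×+0.48) / 2 = (+0.680) / 2 = +0.340 V.

+0.340 V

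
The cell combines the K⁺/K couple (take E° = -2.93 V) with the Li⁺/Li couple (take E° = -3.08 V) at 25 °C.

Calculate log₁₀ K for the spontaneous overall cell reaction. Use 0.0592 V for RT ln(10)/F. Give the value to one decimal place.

2.5

Cathode: K⁺/K; anode: Li⁺/Li. E°cell = +0.15 V, n = 1.
log K = nE°cell / 0.0592 = (1)(+0.15) / 0.0592 = 2.5.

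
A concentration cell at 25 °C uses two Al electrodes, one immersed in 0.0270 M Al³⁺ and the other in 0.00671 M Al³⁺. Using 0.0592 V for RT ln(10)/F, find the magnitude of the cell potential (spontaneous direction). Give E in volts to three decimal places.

For a concentration cell E°cell = 0. The 0.0270 M side is the cathode (reduction is favoured where [Al³⁺] is higher).
With n = 3, E = −(0.0592/3) log([Al³⁺]ₐₙ/[Al³⁺]꜀ₐₜ) = −(0.0592/3) log(0.00671/0.027) = −(0.0592/3)(-0.605) = +0.012 V.

+0.012 V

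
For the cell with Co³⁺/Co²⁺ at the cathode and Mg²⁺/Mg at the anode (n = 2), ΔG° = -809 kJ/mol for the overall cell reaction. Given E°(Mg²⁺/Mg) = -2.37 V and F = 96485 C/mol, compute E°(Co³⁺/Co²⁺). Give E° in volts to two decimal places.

+1.82 V

E°cell = −ΔG°/(nF) = −(-809×10³)/((2)(96485)) = +4.192 V.
Since Co³⁺/Co²⁺ is the cathode and Mg²⁺/Mg the anode, E°cell = E°(Co³⁺/Co²⁺) − E°(Mg²⁺/Mg).
So E°(Co³⁺/Co²⁺) = E°cell + E°(Mg²⁺/Mg) = +4.192 + (-2.37) = +1.82 V.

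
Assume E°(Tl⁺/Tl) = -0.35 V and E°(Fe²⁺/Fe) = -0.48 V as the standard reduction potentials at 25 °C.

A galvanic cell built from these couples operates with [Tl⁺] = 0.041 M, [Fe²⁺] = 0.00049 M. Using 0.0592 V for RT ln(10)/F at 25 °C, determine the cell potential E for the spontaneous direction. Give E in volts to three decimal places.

+0.146 V

Tl⁺/Tl is the cathode (higher E°), Fe²⁺/Fe the anode: E°cell = -0.35 − (-0.48) = +0.13 V, n = 2.
Overall: 2 Tl⁺(aq) + Fe(s) → 2 Tl(s) + Fe²⁺(aq)
Q = [Fe²⁺] / ([Tl⁺]^2); log Q = -0.535.
E = E° − (0.0592/n) log Q = +0.13 − (0.0592/2)(-0.535) = +0.146 V.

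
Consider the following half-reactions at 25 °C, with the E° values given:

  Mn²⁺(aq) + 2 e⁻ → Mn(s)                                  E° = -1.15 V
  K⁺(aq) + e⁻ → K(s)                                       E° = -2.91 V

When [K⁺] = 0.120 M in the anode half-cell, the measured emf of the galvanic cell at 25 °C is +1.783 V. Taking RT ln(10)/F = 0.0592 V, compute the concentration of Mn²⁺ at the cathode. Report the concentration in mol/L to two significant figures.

0.086 M

Mn²⁺/Mn is the cathode, K⁺/K the anode: E°cell = +1.76 V, n = 2.
Overall reaction: Mn²⁺(aq) + 2 K(s) → Mn(s) + 2 K⁺(aq); Q = [K⁺]^2/[Mn²⁺]^1.
From E = E° − (0.0592/n) log Q: log Q = (E° − E)·n/0.0592 = (+1.76 − (+1.783))·2/0.0592 = -0.7770.
So 1·log[Mn²⁺] = 2·log(0.12) − log Q = -1.8416 − (-0.7770) = -1.0646; [Mn²⁺] = 10^(-1.0646) ≈ 0.086 M.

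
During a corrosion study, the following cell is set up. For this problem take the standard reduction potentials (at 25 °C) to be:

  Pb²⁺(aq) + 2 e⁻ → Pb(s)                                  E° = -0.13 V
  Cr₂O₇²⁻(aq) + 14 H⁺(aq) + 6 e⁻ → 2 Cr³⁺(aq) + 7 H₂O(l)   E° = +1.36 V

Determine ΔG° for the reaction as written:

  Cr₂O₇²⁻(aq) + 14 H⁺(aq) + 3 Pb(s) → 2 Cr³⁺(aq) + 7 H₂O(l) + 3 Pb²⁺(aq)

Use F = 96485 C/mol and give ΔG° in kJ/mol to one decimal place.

As written, Cr₂O₇²⁻/Cr³⁺ is reduced (cathode) and Pb²⁺/Pb is oxidised (anode), so E°cell = (+1.36) − (-0.13) = +1.49 V.
Balancing electrons gives n = 6.
ΔG° = −nFE° = −(6)(96485)(+1.49) = -862,576 J = -862.6 kJ/mol.

-862.6 kJ/mol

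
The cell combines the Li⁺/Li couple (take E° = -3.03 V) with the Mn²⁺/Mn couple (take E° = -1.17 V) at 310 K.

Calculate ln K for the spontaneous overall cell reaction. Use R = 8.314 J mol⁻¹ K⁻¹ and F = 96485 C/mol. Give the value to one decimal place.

139.3

Cathode: Mn²⁺/Mn; anode: Li⁺/Li. E°cell = (-1.17) − (-3.03) = +1.86 V, with n = 2.
ΔG° = −nFE° = −RT ln K, so ln K = nFE°/(RT) = (2)(96485)(+1.86) / ((8.314)(310)) = 139.261.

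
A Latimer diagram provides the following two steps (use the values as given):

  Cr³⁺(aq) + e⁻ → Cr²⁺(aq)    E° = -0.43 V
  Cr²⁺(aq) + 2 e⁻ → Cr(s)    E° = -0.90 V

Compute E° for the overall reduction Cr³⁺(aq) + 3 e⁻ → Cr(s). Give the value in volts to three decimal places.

Since ΔG° = −nFE° is additive over sequential reductions, n₃E°₃ = n₁E°₁ + n₂E°₂.
E°₃ = (1×-0.43 + 2×-0.90) / 3 = (-2.230) / 3 = -0.743 V.

-0.743 V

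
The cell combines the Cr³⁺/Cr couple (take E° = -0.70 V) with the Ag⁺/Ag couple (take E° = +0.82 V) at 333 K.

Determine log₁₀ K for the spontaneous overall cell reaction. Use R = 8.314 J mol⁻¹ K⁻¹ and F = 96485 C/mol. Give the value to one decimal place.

Cathode: Ag⁺/Ag; anode: Cr³⁺/Cr. E°cell = (+0.82) − (-0.70) = +1.52 V, with n = 3.
ΔG° = −nFE° = −RT ln K, so ln K = nFE°/(RT) = (3)(96485)(+1.52) / ((8.314)(333)) = 158.917.
log₁₀ K = 158.917 / ln 10 = 69.0.

69.0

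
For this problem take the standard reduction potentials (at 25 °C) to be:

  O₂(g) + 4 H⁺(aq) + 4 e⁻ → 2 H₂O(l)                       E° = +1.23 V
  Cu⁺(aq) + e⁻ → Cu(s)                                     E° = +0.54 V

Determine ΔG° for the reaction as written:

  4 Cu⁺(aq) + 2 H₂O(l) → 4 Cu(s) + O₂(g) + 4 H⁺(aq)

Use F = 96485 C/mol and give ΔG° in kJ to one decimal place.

+266.3 kJ

As written, Cu⁺/Cu is reduced (cathode) and O₂/H₂O is oxidised (anode), so E°cell = (+0.54) − (+1.23) = -0.69 V.
Balancing electrons gives n = 4.
ΔG° = −nFE° = −(4)(96485)(-0.69) = 266,299 J = +266.3 kJ.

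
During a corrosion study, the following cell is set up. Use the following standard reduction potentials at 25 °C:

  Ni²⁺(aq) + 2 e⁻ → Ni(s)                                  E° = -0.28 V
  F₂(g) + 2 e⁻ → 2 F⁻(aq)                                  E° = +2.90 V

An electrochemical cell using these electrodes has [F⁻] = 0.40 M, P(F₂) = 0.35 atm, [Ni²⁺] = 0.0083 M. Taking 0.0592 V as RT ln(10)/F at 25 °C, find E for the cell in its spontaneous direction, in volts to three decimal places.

+3.252 V

F₂/F⁻ is the cathode (higher E°), Ni²⁺/Ni the anode: E°cell = +2.90 − (-0.28) = +3.18 V, n = 2.
Overall: F₂(g) + Ni(s) → 2 F⁻(aq) + Ni²⁺(aq)
Q = [F⁻]^2·[Ni²⁺] / (P(F₂)); log Q = -2.421.
E = E° − (0.0592/n) log Q = +3.18 − (0.0592/2)(-2.421) = +3.252 V.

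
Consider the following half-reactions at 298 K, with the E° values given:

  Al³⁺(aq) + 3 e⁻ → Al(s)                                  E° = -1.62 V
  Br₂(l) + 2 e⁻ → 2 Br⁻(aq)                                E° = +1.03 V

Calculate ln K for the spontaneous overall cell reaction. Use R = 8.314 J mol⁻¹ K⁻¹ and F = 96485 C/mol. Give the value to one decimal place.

Cathode: Br₂/Br⁻; anode: Al³⁺/Al. E°cell = (+1.03) − (-1.62) = +2.65 V, with n = 6.
ΔG° = −nFE° = −RT ln K, so ln K = nFE°/(RT) = (6)(96485)(+2.65) / ((8.314)(298)) = 619.200.

619.2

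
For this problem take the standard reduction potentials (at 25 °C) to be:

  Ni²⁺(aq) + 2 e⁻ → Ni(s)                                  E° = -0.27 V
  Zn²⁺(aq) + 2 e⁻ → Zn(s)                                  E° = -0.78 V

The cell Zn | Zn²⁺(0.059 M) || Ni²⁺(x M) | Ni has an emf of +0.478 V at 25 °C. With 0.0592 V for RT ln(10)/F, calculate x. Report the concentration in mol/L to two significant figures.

0.0049 M

Ni²⁺/Ni is the cathode, Zn²⁺/Zn the anode: E°cell = +0.51 V, n = 2.
Overall reaction: Ni²⁺(aq) + Zn(s) → Ni(s) + Zn²⁺(aq); Q = [Zn²⁺]^1/[Ni²⁺]^1.
From E = E° − (0.0592/n) log Q: log Q = (E° − E)·n/0.0592 = (+0.51 − (+0.478))·2/0.0592 = 1.0811.
So 1·log[Ni²⁺] = 1·log(0.059) − log Q = -1.2291 − (1.0811) = -2.3102; [Ni²⁺] = 10^(-2.3102) ≈ 0.0049 M.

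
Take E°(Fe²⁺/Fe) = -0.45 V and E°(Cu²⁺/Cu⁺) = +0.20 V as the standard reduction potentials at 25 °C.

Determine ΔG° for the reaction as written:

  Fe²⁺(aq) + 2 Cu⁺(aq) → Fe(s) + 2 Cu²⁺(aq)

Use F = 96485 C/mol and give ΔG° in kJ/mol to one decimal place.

+125.4 kJ/mol

As written, Fe²⁺/Fe is reduced (cathode) and Cu²⁺/Cu⁺ is oxidised (anode), so E°cell = (-0.45) − (+0.20) = -0.65 V.
Balancing electrons gives n = 2.
ΔG° = −nFE° = −(2)(96485)(-0.65) = 125,430 J = +125.4 kJ/mol.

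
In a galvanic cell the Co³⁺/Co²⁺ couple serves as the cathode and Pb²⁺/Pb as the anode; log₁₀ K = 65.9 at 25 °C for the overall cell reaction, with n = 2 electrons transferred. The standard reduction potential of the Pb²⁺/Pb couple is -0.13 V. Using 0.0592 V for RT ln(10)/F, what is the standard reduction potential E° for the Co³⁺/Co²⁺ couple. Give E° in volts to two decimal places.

E°cell = (0.0592/n)·log K = (0.0592/2)(65.9) = +1.951 V.
Since Co³⁺/Co²⁺ is the cathode and Pb²⁺/Pb the anode, E°cell = E°(Co³⁺/Co²⁺) − E°(Pb²⁺/Pb).
So E°(Co³⁺/Co²⁺) = E°cell + E°(Pb²⁺/Pb) = +1.951 + (-0.13) = +1.82 V.

+1.82 V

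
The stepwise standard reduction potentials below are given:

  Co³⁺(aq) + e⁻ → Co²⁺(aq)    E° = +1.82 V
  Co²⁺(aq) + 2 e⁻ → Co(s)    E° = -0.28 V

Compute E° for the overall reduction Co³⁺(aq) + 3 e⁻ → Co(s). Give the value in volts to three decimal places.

Standard free energies of sequential steps add: ΔG°₃ = ΔG°₁ + ΔG°₂, so n₃E°₃ = n₁E°₁ + n₂E°₂.
E°₃ = (1×+1.82 + 2×-0.28) / 3 = (+1.260) / 3 = +0.420 V.

+0.420 V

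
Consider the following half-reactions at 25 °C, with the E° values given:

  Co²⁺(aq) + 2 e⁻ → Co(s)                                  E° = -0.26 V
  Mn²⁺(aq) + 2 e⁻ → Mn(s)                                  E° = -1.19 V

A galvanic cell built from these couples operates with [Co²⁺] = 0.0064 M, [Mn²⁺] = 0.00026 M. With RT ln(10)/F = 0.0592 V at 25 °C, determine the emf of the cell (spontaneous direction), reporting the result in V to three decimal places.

+0.971 V

Co²⁺/Co is the cathode (higher E°), Mn²⁺/Mn the anode: E°cell = -0.26 − (-1.19) = +0.93 V, n = 2.
Overall: Co²⁺(aq) + Mn(s) → Co(s) + Mn²⁺(aq)
Q = [Mn²⁺] / ([Co²⁺]); log Q = -1.391.
E = E° − (0.0592/n) log Q = +0.93 − (0.0592/2)(-1.391) = +0.971 V.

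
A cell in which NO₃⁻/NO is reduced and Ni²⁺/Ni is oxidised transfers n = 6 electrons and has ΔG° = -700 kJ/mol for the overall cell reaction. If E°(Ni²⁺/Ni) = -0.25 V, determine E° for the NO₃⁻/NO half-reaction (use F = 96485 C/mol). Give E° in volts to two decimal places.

E°cell = −ΔG°/(nF) = −(-700×10³)/((6)(96485)) = +1.209 V.
Since NO₃⁻/NO is the cathode and Ni²⁺/Ni the anode, E°cell = E°(NO₃⁻/NO) − E°(Ni²⁺/Ni).
So E°(NO₃⁻/NO) = E°cell + E°(Ni²⁺/Ni) = +1.209 + (-0.25) = +0.96 V.

+0.96 V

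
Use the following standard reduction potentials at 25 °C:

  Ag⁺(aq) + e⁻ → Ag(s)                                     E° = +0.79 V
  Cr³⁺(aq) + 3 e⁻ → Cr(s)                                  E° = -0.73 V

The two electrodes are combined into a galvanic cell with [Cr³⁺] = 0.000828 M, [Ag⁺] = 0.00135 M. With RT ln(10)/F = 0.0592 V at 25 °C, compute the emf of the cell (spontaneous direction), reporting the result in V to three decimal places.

Ag⁺/Ag is the cathode (higher E°), Cr³⁺/Cr the anode: E°cell = +0.79 − (-0.73) = +1.52 V, n = 3.
Overall: 3 Ag⁺(aq) + Cr(s) → 3 Ag(s) + Cr³⁺(aq)
Q = [Cr³⁺] / ([Ag⁺]^3); log Q = 5.527.
E = E° − (0.0592/n) log Q = +1.52 − (0.0592/3)(5.527) = +1.411 V.

+1.411 V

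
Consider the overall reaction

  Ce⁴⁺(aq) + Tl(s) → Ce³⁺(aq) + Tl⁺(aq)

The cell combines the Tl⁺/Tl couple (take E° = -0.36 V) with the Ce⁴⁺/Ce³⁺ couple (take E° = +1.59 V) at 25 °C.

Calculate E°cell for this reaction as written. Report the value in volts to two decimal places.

The Ce⁴⁺/Ce³⁺ couple has the higher reduction potential, so it is the cathode; Tl⁺/Tl is oxidised at the anode.
E°cell = E°(cathode) − E°(anode) = (+1.59) − (-0.36) = +1.95 V.

+1.95 V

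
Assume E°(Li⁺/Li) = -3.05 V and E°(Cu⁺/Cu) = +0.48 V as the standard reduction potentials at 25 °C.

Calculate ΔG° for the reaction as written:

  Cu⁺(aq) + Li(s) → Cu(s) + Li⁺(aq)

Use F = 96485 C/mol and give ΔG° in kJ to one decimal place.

-340.6 kJ

As written, Cu⁺/Cu is reduced (cathode) and Li⁺/Li is oxidised (anode), so E°cell = (+0.48) − (-3.05) = +3.53 V.
Balancing electrons gives n = 1.
ΔG° = −nFE° = −(1)(96485)(+3.53) = -340,592 J = -340.6 kJ.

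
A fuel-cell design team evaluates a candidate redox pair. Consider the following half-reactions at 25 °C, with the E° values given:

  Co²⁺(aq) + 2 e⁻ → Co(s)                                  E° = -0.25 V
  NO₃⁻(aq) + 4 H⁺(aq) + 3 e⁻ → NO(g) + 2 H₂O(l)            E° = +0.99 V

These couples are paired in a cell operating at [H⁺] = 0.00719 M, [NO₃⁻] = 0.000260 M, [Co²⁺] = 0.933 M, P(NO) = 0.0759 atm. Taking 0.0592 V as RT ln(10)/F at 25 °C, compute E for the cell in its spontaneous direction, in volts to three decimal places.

+1.023 V

NO₃⁻/NO is the cathode (higher E°), Co²⁺/Co the anode: E°cell = +0.99 − (-0.25) = +1.24 V, n = 6.
Overall: 2 NO₃⁻(aq) + 8 H⁺(aq) + 3 Co(s) → 2 NO(g) + 4 H₂O(l) + 3 Co²⁺(aq)
Q = P(NO)^2·[Co²⁺]^3 / ([NO₃⁻]^2·[H⁺]^8); log Q = 21.986.
E = E° − (0.0592/n) log Q = +1.24 − (0.0592/6)(21.986) = +1.023 V.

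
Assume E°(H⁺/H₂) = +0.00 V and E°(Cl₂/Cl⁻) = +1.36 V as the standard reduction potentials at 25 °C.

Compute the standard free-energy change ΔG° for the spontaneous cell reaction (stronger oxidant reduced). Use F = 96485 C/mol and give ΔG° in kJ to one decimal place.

Cl₂/Cl⁻ (E° = +1.36 V) is the cathode; H⁺/H₂ (E° = +0.00 V) is the anode, so E°cell = +1.36 V.
Balancing electrons gives n = 2 (lcm of 2 and 2).
ΔG° = −nFE° = −(2)(96485)(+1.36) = -262,439 J = -262.4 kJ.

-262.4 kJ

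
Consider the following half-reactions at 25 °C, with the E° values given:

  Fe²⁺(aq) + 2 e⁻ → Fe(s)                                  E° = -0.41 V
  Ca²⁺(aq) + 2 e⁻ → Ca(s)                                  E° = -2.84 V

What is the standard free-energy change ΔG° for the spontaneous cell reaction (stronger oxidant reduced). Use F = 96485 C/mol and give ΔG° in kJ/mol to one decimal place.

-468.9 kJ/mol

Fe²⁺/Fe (E° = -0.41 V) is the cathode; Ca²⁺/Ca (E° = -2.84 V) is the anode, so E°cell = +2.43 V.
Balancing electrons gives n = 2 (lcm of 2 and 2).
ΔG° = −nFE° = −(2)(96485)(+2.43) = -468,917 J = -468.9 kJ/mol.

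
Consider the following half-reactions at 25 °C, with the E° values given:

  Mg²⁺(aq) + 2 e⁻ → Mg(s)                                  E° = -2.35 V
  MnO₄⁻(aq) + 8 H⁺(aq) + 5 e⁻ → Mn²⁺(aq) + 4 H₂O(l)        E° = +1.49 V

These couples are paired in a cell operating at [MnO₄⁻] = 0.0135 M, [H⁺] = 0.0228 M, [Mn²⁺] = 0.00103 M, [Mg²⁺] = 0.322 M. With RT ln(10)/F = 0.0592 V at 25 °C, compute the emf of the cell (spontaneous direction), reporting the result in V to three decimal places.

+3.712 V

MnO₄⁻/Mn²⁺ is the cathode (higher E°), Mg²⁺/Mg the anode: E°cell = +1.49 − (-2.35) = +3.84 V, n = 10.
Overall: 2 MnO₄⁻(aq) + 16 H⁺(aq) + 5 Mg(s) → 2 Mn²⁺(aq) + 8 H₂O(l) + 5 Mg²⁺(aq)
Q = [Mn²⁺]^2·[Mg²⁺]^5 / ([MnO₄⁻]^2·[H⁺]^16); log Q = 21.577.
E = E° − (0.0592/n) log Q = +3.84 − (0.0592/10)(21.577) = +3.712 V.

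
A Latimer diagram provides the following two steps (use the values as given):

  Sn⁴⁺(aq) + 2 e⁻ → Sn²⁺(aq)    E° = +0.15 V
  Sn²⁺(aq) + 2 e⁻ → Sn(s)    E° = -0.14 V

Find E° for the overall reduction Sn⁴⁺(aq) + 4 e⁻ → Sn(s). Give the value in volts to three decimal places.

+0.005 V

Standard free energies of sequential steps add: ΔG°₃ = ΔG°₁ + ΔG°₂, so n₃E°₃ = n₁E°₁ + n₂E°₂.
E°₃ = (2×+0.15 + 2×-0.14) / 4 = (+0.020) / 4 = +0.005 V.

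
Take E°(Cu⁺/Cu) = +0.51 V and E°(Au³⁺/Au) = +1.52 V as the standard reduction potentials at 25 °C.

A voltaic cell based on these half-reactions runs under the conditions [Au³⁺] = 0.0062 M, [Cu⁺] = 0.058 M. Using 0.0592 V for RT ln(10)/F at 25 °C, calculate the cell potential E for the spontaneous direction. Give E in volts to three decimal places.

Au³⁺/Au is the cathode (higher E°), Cu⁺/Cu the anode: E°cell = +1.52 − (+0.51) = +1.01 V, n = 3.
Overall: Au³⁺(aq) + 3 Cu(s) → Au(s) + 3 Cu⁺(aq)
Q = [Cu⁺]^3 / ([Au³⁺]); log Q = -1.502.
E = E° − (0.0592/n) log Q = +1.01 − (0.0592/3)(-1.502) = +1.040 V.

+1.040 V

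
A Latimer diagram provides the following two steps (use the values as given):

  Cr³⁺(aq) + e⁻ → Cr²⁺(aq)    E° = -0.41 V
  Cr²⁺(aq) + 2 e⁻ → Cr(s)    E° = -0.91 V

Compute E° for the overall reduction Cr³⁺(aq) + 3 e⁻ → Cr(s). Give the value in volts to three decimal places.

Standard free energies of sequential steps add: ΔG°₃ = ΔG°₁ + ΔG°₂, so n₃E°₃ = n₁E°₁ + n₂E°₂.
E°₃ = (1×-0.41 + 2×-0.91) / 3 = (-2.230) / 3 = -0.743 V.
Simply averaging or adding the two E° values would be wrong; the electron-weighted sum is required.

-0.743 V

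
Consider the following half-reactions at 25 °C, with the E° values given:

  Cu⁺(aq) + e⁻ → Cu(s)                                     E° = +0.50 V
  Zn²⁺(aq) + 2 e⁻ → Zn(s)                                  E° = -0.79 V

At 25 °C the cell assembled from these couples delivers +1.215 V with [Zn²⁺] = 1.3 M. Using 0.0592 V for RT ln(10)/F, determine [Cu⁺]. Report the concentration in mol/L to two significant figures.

Cu⁺/Cu is the cathode, Zn²⁺/Zn the anode: E°cell = +1.29 V, n = 2.
Overall reaction: 2 Cu⁺(aq) + Zn(s) → 2 Cu(s) + Zn²⁺(aq); Q = [Zn²⁺]^1/[Cu⁺]^2.
From E = E° − (0.0592/n) log Q: log Q = (E° − E)·n/0.0592 = (+1.29 − (+1.215))·2/0.0592 = 2.5338.
So 2·log[Cu⁺] = 1·log(1.3) − log Q = 0.1139 − (2.5338) = -2.4199; log[Cu⁺] = -2.4199 / 2 = -1.2100; [Cu⁺] = 10^(-1.2100) ≈ 0.062 M.

0.062 M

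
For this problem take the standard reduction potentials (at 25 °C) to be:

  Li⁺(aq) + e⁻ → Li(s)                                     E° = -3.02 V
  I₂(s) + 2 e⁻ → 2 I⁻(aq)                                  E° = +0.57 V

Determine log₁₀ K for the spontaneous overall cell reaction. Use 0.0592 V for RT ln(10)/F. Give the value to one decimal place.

121.3

Cathode: I₂/I⁻; anode: Li⁺/Li. E°cell = +3.59 V, n = 2.
log K = nE°cell / 0.0592 = (2)(+3.59) / 0.0592 = 121.3.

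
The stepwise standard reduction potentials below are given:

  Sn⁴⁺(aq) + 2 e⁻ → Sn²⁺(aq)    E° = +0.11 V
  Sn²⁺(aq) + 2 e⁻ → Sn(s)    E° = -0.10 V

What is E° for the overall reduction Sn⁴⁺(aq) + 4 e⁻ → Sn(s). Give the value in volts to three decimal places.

+0.005 V

Since ΔG° = −nFE° is additive over sequential reductions, n₃E°₃ = n₁E°₁ + n₂E°₂.
E°₃ = (2×+0.11 + 2×-0.10) / 4 = (+0.020) / 4 = +0.005 V.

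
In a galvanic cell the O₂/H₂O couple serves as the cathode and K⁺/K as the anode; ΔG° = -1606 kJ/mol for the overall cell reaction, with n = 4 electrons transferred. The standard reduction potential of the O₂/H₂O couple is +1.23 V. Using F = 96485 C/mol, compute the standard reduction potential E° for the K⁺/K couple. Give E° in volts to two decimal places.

E°cell = −ΔG°/(nF) = −(-1606×10³)/((4)(96485)) = +4.161 V.
Since O₂/H₂O is the cathode and K⁺/K the anode, E°cell = E°(O₂/H₂O) − E°(K⁺/K).
So E°(K⁺/K) = E°(O₂/H₂O) − E°cell = (+1.23) − (+4.161) = -2.93 V.

-2.93 V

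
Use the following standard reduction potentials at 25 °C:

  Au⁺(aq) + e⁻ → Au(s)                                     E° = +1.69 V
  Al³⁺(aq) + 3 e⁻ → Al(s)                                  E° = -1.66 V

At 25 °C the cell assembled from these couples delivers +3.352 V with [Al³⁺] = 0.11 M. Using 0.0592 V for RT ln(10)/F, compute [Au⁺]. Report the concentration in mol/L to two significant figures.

Au⁺/Au is the cathode, Al³⁺/Al the anode: E°cell = +3.35 V, n = 3.
Overall reaction: 3 Au⁺(aq) + Al(s) → 3 Au(s) + Al³⁺(aq); Q = [Al³⁺]^1/[Au⁺]^3.
From E = E° − (0.0592/n) log Q: log Q = (E° − E)·n/0.0592 = (+3.35 − (+3.352))·3/0.0592 = -0.1014.
So 3·log[Au⁺] = 1·log(0.11) − log Q = -0.9586 − (-0.1014) = -0.8572; log[Au⁺] = -0.8572 / 3 = -0.2857; [Au⁺] = 10^(-0.2857) ≈ 0.52 M.

0.52 M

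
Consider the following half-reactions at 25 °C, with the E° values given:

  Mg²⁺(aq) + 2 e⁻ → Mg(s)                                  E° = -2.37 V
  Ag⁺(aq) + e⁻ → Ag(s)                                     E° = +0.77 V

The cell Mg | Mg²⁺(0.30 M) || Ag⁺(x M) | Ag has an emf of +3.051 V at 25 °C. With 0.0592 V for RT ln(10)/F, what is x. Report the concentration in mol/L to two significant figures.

0.017 M

Ag⁺/Ag is the cathode, Mg²⁺/Mg the anode: E°cell = +3.14 V, n = 2.
Overall reaction: 2 Ag⁺(aq) + Mg(s) → 2 Ag(s) + Mg²⁺(aq); Q = [Mg²⁺]^1/[Ag⁺]^2.
From E = E° − (0.0592/n) log Q: log Q = (E° − E)·n/0.0592 = (+3.14 − (+3.051))·2/0.0592 = 3.0068.
So 2·log[Ag⁺] = 1·log(0.3) − log Q = -0.5229 − (3.0068) = -3.5297; log[Ag⁺] = -3.5297 / 2 = -1.7649; [Ag⁺] = 10^(-1.7649) ≈ 0.017 M.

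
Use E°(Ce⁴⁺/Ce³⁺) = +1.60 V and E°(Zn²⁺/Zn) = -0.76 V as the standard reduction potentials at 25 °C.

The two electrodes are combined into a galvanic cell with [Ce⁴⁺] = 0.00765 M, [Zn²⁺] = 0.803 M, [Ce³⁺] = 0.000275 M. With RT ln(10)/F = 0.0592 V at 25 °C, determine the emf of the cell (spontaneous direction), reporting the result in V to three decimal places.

Ce⁴⁺/Ce³⁺ is the cathode (higher E°), Zn²⁺/Zn the anode: E°cell = +1.60 − (-0.76) = +2.36 V, n = 2.
Overall: 2 Ce⁴⁺(aq) + Zn(s) → 2 Ce³⁺(aq) + Zn²⁺(aq)
Q = [Ce³⁺]^2·[Zn²⁺] / ([Ce⁴⁺]^2); log Q = -2.984.
E = E° − (0.0592/n) log Q = +2.36 − (0.0592/2)(-2.984) = +2.448 V.

+2.448 V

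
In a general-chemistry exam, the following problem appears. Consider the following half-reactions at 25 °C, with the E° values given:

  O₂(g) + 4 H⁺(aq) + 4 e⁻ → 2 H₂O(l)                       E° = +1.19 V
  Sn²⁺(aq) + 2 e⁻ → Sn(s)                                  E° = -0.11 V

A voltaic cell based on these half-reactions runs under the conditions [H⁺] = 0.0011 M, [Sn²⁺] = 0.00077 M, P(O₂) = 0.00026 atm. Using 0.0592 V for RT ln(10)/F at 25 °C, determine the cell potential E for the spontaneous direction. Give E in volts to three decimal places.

+1.164 V

O₂/H₂O is the cathode (higher E°), Sn²⁺/Sn the anode: E°cell = +1.19 − (-0.11) = +1.30 V, n = 4.
Overall: O₂(g) + 4 H⁺(aq) + 2 Sn(s) → 2 H₂O(l) + 2 Sn²⁺(aq)
Q = [Sn²⁺]^2 / (P(O₂)·[H⁺]^4); log Q = 9.192.
E = E° − (0.0592/n) log Q = +1.30 − (0.0592/4)(9.192) = +1.164 V.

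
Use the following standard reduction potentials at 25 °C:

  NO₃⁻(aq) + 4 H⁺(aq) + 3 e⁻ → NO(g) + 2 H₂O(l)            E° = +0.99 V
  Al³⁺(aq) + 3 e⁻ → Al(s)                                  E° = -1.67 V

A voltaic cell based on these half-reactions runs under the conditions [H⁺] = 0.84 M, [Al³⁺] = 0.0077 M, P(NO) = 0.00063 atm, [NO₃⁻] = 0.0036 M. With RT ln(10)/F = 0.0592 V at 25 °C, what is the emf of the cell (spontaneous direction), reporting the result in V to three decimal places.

+2.711 V

NO₃⁻/NO is the cathode (higher E°), Al³⁺/Al the anode: E°cell = +0.99 − (-1.67) = +2.66 V, n = 3.
Overall: NO₃⁻(aq) + 4 H⁺(aq) + Al(s) → NO(g) + 2 H₂O(l) + Al³⁺(aq)
Q = P(NO)·[Al³⁺] / ([NO₃⁻]·[H⁺]^4); log Q = -2.568.
E = E° − (0.0592/n) log Q = +2.66 − (0.0592/3)(-2.568) = +2.711 V.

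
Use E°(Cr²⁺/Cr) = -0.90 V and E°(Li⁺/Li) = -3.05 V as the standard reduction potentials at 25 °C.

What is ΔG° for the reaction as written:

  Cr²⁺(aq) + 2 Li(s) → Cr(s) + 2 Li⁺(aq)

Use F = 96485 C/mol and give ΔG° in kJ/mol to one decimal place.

As written, Cr²⁺/Cr is reduced (cathode) and Li⁺/Li is oxidised (anode), so E°cell = (-0.90) − (-3.05) = +2.15 V.
Balancing electrons gives n = 2.
ΔG° = −nFE° = −(2)(96485)(+2.15) = -414,886 J = -414.9 kJ/mol.

-414.9 kJ/mol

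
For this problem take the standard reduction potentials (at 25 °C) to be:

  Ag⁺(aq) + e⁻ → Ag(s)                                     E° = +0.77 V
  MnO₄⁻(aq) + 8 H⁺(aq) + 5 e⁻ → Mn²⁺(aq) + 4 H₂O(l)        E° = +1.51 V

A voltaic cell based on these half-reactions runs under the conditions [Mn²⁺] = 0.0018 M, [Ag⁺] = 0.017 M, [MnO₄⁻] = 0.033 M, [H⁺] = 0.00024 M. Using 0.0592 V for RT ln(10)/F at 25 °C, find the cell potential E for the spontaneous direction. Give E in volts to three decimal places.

MnO₄⁻/Mn²⁺ is the cathode (higher E°), Ag⁺/Ag the anode: E°cell = +1.51 − (+0.77) = +0.74 V, n = 5.
Overall: MnO₄⁻(aq) + 8 H⁺(aq) + 5 Ag(s) → Mn²⁺(aq) + 4 H₂O(l) + 5 Ag⁺(aq)
Q = [Mn²⁺]·[Ag⁺]^5 / ([MnO₄⁻]·[H⁺]^8); log Q = 18.847.
E = E° − (0.0592/n) log Q = +0.74 − (0.0592/5)(18.847) = +0.517 V.

+0.517 V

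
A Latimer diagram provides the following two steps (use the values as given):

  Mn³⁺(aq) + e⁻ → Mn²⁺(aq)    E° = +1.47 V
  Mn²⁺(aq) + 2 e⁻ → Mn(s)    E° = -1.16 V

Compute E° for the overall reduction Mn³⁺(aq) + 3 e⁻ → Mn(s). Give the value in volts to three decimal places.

Standard free energies of sequential steps add: ΔG°₃ = ΔG°₁ + ΔG°₂, so n₃E°₃ = n₁E°₁ + n₂E°₂.
E°₃ = (1×+1.47 + 2×-1.16) / 3 = (-0.850) / 3 = -0.283 V.
E° values themselves are not directly additive — weighting by electron count is essential.

-0.283 V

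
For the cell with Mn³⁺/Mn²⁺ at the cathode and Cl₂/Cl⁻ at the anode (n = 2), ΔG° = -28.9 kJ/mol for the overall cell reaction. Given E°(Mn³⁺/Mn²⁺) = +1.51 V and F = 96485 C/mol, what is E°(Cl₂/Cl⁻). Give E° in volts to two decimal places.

E°cell = −ΔG°/(nF) = −(-28.9×10³)/((2)(96485)) = +0.150 V.
Since Mn³⁺/Mn²⁺ is the cathode and Cl₂/Cl⁻ the anode, E°cell = E°(Mn³⁺/Mn²⁺) − E°(Cl₂/Cl⁻).
So E°(Cl₂/Cl⁻) = E°(Mn³⁺/Mn²⁺) − E°cell = (+1.51) − (+0.150) = +1.36 V.

+1.36 V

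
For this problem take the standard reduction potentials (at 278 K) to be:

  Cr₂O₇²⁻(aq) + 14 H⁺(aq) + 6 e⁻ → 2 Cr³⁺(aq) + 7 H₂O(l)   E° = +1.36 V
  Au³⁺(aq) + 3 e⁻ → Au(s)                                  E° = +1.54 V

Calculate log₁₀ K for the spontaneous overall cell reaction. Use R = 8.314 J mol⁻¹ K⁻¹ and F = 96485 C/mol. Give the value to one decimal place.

Cathode: Au³⁺/Au; anode: Cr₂O₇²⁻/Cr³⁺. E°cell = (+1.54) − (+1.36) = +0.18 V, with n = 6.
ΔG° = −nFE° = −RT ln K, so ln K = nFE°/(RT) = (6)(96485)(+0.18) / ((8.314)(278)) = 45.085.
log₁₀ K = 45.085 / ln 10 = 19.6.

19.6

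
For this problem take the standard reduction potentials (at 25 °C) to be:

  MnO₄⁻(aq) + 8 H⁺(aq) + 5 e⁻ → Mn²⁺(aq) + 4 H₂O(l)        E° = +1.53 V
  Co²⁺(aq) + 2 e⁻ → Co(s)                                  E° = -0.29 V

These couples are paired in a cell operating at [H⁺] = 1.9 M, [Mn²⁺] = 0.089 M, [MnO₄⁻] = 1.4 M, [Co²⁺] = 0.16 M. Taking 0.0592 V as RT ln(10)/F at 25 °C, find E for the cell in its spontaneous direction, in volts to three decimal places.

MnO₄⁻/Mn²⁺ is the cathode (higher E°), Co²⁺/Co the anode: E°cell = +1.53 − (-0.29) = +1.82 V, n = 10.
Overall: 2 MnO₄⁻(aq) + 16 H⁺(aq) + 5 Co(s) → 2 Mn²⁺(aq) + 8 H₂O(l) + 5 Co²⁺(aq)
Q = [Mn²⁺]^2·[Co²⁺]^5 / ([MnO₄⁻]^2·[H⁺]^16); log Q = -10.833.
E = E° − (0.0592/n) log Q = +1.82 − (0.0592/10)(-10.833) = +1.884 V.

+1.884 V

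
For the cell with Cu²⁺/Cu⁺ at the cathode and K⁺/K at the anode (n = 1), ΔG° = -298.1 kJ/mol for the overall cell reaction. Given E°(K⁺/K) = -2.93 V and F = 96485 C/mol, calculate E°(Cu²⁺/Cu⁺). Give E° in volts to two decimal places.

E°cell = −ΔG°/(nF) = −(-298.1×10³)/((1)(96485)) = +3.090 V.
Since Cu²⁺/Cu⁺ is the cathode and K⁺/K the anode, E°cell = E°(Cu²⁺/Cu⁺) − E°(K⁺/K).
So E°(Cu²⁺/Cu⁺) = E°cell + E°(K⁺/K) = +3.090 + (-2.93) = +0.16 V.

+0.16 V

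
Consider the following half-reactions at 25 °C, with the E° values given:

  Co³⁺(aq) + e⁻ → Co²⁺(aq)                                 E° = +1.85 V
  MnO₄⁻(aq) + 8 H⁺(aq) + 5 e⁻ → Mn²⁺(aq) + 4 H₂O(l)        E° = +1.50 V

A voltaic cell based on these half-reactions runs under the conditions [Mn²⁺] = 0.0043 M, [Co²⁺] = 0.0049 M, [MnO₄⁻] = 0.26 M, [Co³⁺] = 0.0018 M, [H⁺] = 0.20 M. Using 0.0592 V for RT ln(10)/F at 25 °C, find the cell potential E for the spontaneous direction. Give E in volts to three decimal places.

+0.369 V

Co³⁺/Co²⁺ is the cathode (higher E°), MnO₄⁻/Mn²⁺ the anode: E°cell = +1.85 − (+1.50) = +0.35 V, n = 5.
Overall: 5 Co³⁺(aq) + Mn²⁺(aq) + 4 H₂O(l) → 5 Co²⁺(aq) + MnO₄⁻(aq) + 8 H⁺(aq)
Q = [Co²⁺]^5·[MnO₄⁻]·[H⁺]^8 / ([Co³⁺]^5·[Mn²⁺]); log Q = -1.636.
E = E° − (0.0592/n) log Q = +0.35 − (0.0592/5)(-1.636) = +0.369 V.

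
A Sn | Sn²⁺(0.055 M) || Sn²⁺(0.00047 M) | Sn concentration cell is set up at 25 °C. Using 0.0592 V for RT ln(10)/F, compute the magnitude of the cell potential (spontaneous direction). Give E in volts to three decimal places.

+0.061 V

For a concentration cell E°cell = 0. The 0.055 M side is the cathode (reduction is favoured where [Sn²⁺] is higher).
With n = 2, E = −(0.0592/2) log([Sn²⁺]ₐₙ/[Sn²⁺]꜀ₐₜ) = −(0.0592/2) log(0.00047/0.055) = −(0.0592/2)(-2.068) = +0.061 V.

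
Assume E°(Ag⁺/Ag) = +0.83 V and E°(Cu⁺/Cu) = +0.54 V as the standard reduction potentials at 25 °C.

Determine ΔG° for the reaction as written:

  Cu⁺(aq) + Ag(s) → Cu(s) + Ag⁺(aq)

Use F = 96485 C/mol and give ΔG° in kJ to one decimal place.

As written, Cu⁺/Cu is reduced (cathode) and Ag⁺/Ag is oxidised (anode), so E°cell = (+0.54) − (+0.83) = -0.29 V.
Balancing electrons gives n = 1.
ΔG° = −nFE° = −(1)(96485)(-0.29) = 27,981 J = +28.0 kJ.

+28.0 kJ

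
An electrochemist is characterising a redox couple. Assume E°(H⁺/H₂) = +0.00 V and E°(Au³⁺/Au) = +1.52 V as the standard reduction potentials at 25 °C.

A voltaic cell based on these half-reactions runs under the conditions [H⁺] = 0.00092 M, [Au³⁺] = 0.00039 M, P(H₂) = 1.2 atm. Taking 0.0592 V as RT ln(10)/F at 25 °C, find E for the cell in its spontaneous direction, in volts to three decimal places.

+1.635 V

Au³⁺/Au is the cathode (higher E°), H⁺/H₂ the anode: E°cell = +1.52 − (+0.00) = +1.52 V, n = 6.
Overall: 2 Au³⁺(aq) + 3 H₂(g) → 2 Au(s) + 6 H⁺(aq)
Q = [H⁺]^6 / ([Au³⁺]^2·P(H₂)^3); log Q = -11.637.
E = E° − (0.0592/n) log Q = +1.52 − (0.0592/6)(-11.637) = +1.635 V.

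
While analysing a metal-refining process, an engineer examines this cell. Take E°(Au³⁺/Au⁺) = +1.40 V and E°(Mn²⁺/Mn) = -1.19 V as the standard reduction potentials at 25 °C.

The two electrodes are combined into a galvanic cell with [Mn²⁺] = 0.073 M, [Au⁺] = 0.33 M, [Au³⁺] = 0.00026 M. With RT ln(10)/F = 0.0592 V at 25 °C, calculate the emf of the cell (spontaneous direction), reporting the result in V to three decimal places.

Au³⁺/Au⁺ is the cathode (higher E°), Mn²⁺/Mn the anode: E°cell = +1.40 − (-1.19) = +2.59 V, n = 2.
Overall: Au³⁺(aq) + Mn(s) → Au⁺(aq) + Mn²⁺(aq)
Q = [Au⁺]·[Mn²⁺] / ([Au³⁺]); log Q = 1.967.
E = E° − (0.0592/n) log Q = +2.59 − (0.0592/2)(1.967) = +2.532 V.

+2.532 V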